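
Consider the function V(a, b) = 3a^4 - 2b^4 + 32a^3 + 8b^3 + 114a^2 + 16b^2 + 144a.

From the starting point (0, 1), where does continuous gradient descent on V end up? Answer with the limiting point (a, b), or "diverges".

V is separable, so gradient descent decouples: a follows -∂V/∂a, b follows -∂V/∂b.
∂V/∂a = 12(a + 1)(a + 3)(a + 4); at a=0 this is 144, so a decreases.
∂V/∂b = -8b(b - 4)(b + 1); at b=1 this is 48, so b decreases.
a converges to its nearest critical value -1 (a local min of the a-part); b converges to 0. The iterate converges to (-1, 0).

(-1, 0)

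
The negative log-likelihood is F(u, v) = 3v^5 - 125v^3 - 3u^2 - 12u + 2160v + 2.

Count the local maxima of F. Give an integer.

F separates as a function of u plus a function of v, so ∇F=0 decouples.
∂F/∂u = -6(u + 2) = 0 at u ∈ {-2}; ∂F/∂v = 15(v - 4)(v - 3)(v + 3)(v + 4) = 0 at v ∈ {-4, -3, 3, 4}.
The Hessian is diagonal: diag(F_uu, F_vv). Second derivatives: F_uu(-2)=-6; F_vv(-4)=-840, F_vv(-3)=630, F_vv(3)=-630, F_vv(4)=840.
Local maxima occur where both diagonal entries negative: (-2, -4), (-2, 3). Count: 2.

2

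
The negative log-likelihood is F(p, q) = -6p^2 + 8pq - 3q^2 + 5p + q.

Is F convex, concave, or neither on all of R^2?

concave

F is quadratic, so its Hessian is the constant matrix H = [[-12, 8], [8, -6]].
det(H) = 8, tr(H) = -18.
det(H) > 0 and tr(H) < 0, so H is negative definite everywhere: concave.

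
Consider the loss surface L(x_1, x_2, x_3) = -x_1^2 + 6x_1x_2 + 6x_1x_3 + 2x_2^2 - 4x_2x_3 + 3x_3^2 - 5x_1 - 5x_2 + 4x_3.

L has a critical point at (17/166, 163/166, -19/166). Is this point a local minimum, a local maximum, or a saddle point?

The Hessian is constant: H = [[-2, 6, 6], [6, 4, -4], [6, -4, 6]].
Leading principal minors: Δ₁ = -2, Δ₂ = -44, Δ₃ = -664.
The minors fit neither the all-positive nor the alternating-sign pattern, so H is indefinite: a saddle point.

saddle point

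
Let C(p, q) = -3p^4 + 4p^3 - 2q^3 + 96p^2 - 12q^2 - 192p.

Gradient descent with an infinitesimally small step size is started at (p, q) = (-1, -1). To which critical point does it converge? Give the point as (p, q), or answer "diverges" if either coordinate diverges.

(1, -4)

C is separable, so gradient descent decouples: p follows -∂C/∂p, q follows -∂C/∂q.
∂C/∂p = -12(p - 4)(p - 1)(p + 4); at p=-1 this is -360, so p increases.
∂C/∂q = -6q(q + 4); at q=-1 this is 18, so q decreases.
p converges to its nearest critical value 1 (a local min of the p-part); q converges to -4. The iterate converges to (1, -4).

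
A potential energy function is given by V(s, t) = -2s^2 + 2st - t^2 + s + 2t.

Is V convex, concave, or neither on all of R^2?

concave

V is quadratic, so its Hessian is the constant matrix H = [[-4, 2], [2, -2]].
det(H) = 4, tr(H) = -6.
det(H) > 0 and tr(H) < 0, so H is negative definite everywhere: concave.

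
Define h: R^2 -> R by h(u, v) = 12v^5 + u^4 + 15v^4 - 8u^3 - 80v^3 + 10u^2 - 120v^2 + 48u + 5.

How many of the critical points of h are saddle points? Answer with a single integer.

h separates as a function of u plus a function of v, so ∇h=0 decouples.
∂h/∂u = 4(u - 4)(u - 3)(u + 1) = 0 at u ∈ {-1, 3, 4}; ∂h/∂v = 60v(v - 2)(v + 1)(v + 2) = 0 at v ∈ {-2, -1, 0, 2}.
The Hessian is diagonal: diag(h_uu, h_vv). Second derivatives: h_uu(-1)=80, h_uu(3)=-16, h_uu(4)=20; h_vv(-2)=-480, h_vv(-1)=180, h_vv(0)=-240, h_vv(2)=1440.
Saddle points occur where the two diagonal entries have opposite signs: (-1, -2), (-1, 0), (3, -1), (3, 2), (4, -2), (4, 0). Count: 6.

6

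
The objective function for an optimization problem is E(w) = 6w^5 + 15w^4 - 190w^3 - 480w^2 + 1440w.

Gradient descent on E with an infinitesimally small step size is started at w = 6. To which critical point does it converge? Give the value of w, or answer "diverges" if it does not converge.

E'(w) = 30(w - 4)(w - 1)(w + 3)(w + 4), so E'(6) = 27000.
Gradient descent moves in the -E' direction, i.e. w is decreasing.
The nearest critical point in that direction is w = 4, where E'' = 5040 > 0 (a local minimum). The iterate converges there.

4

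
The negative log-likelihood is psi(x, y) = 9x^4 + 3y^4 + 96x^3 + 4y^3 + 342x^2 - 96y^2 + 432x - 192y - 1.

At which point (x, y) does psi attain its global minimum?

(-1, 4)

psi(x,y) separates as P(x) + Q(y) − 1, so its minimum is min P + min Q − 1.
P'(x) = 36(x + 1)(x + 3)(x + 4) vanishes at x ∈ {-4, -3, -1}; Q'(y) = 12(y - 4)(y + 1)(y + 4) vanishes at y ∈ {-4, -1, 4}.
Local minima of P (where P''>0): P(-4)=-96, P(-1)=-177. Local minima of Q: Q(-4)=-256, Q(4)=-1280.
So the global minimum of psi is P(-1) + Q(4) − 1 = -177 − 1280 − 1 = -1458, attained at (-1, 4).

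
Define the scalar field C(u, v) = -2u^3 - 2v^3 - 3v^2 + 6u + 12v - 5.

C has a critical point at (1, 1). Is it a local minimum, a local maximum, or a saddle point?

The mixed partial ∂²C/∂u∂v is 0, so the Hessian at any point is diag(C_uu, C_vv) = diag(-12u, -6(2v + 1)).
At (1, 1): H = diag(-12, -18).
Both eigenvalues are negative, so H is negative definite: a local maximum.

local maximum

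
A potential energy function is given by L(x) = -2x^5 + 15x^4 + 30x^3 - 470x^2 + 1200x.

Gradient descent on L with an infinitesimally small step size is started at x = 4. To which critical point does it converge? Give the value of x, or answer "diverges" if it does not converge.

L'(x) = -10(x - 5)(x - 3)(x - 2)(x + 4), so L'(4) = 160.
Gradient descent moves in the -L' direction, i.e. x is decreasing.
The nearest critical point in that direction is x = 3, where L'' = 140 > 0 (a local minimum). The iterate converges there.

3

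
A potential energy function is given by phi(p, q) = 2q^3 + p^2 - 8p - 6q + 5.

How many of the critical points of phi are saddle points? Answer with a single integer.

1

phi separates as a function of p plus a function of q, so ∇phi=0 decouples.
∂phi/∂p = 2(p - 4) = 0 at p ∈ {4}; ∂phi/∂q = 6(q - 1)(q + 1) = 0 at q ∈ {-1, 1}.
The Hessian is diagonal: diag(phi_pp, phi_qq). Second derivatives: phi_pp(4)=2; phi_qq(-1)=-12, phi_qq(1)=12.
Saddle points occur where the two diagonal entries have opposite signs: (4, -1). Count: 1.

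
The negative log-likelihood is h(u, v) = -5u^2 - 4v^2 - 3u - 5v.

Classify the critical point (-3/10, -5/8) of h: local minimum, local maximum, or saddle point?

The Hessian of h is constant: H = [[-10, 0], [0, -8]].
det(H) = (-10)·(-8) − 0² = 80.
det(H) > 0 and tr(H) = -18 < 0, so H is negative definite and the point is a local maximum.

local maximum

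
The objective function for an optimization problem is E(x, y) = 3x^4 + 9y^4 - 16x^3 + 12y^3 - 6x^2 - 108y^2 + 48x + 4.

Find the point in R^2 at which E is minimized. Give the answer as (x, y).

E(x,y) separates as P(x) + Q(y) + 4, so its minimum is min P + min Q + 4.
P'(x) = 12(x - 4)(x - 1)(x + 1) vanishes at x ∈ {-1, 1, 4}; Q'(y) = 36y(y - 2)(y + 3) vanishes at y ∈ {-3, 0, 2}.
Local minima of P (where P''>0): P(-1)=-35, P(4)=-160. Local minima of Q: Q(-3)=-567, Q(2)=-192.
So the global minimum of E is P(4) + Q(-3) + 4 = -160 − 567 + 4 = -723, attained at (4, -3).

(4, -3)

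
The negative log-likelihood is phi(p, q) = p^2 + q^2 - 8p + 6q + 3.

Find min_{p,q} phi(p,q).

phi(p,q) separates as A(p) + B(q) + 3, so its minimum is min A + min B + 3.
A'(p) = 2p - 8 vanishes at p ∈ {4}; B'(q) = 2q + 6 vanishes at q ∈ {-3}.
Local minima of A (where A''>0): A(4)=-16. Local minima of B: B(-3)=-9.
So the global minimum of phi is A(4) + B(-3) + 3 = -16 − 9 + 3 = -22, attained at (4, -3).

-22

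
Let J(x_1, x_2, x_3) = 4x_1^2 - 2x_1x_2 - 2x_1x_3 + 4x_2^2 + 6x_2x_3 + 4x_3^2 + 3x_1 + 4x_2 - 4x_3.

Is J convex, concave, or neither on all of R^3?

J is quadratic, so its Hessian is the constant matrix H = [[8, -2, -2], [-2, 8, 6], [-2, 6, 8]].
Leading principal minors: 8, 60, 208.
All positive ⇒ H ≻ 0 ⇒ convex.

convex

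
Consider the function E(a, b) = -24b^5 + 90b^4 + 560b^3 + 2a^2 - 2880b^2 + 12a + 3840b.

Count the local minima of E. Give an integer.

E separates as a function of a plus a function of b, so ∇E=0 decouples.
∂E/∂a = 4(a + 3) = 0 at a ∈ {-3}; ∂E/∂b = -120(b - 4)(b - 2)(b - 1)(b + 4) = 0 at b ∈ {-4, 1, 2, 4}.
The Hessian is diagonal: diag(E_aa, E_bb). Second derivatives: E_aa(-3)=4; E_bb(-4)=28800, E_bb(1)=-1800, E_bb(2)=1440, E_bb(4)=-5760.
Local minima occur where both diagonal entries positive: (-3, -4), (-3, 2). Count: 2.

2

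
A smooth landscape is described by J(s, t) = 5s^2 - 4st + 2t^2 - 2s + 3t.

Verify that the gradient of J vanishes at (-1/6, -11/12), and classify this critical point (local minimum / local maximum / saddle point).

local minimum

∇J = (10s - 4t - 2, -4s + 4t + 3); substituting (-1/6, -11/12) gives ∇J = (0, 0), so (-1/6, -11/12) is indeed a critical point.
The Hessian of J is constant: H = [[10, -4], [-4, 4]].
det(H) = 10·4 − (-4)² = 24.
det(H) > 0 and tr(H) = 14 > 0, so H is positive definite and the point is a local minimum.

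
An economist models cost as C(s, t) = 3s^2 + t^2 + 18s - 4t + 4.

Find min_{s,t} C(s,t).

-27

C(s,t) separates as P(s) + Q(t) + 4, so its minimum is min P + min Q + 4.
P'(s) = 6s + 18 vanishes at s ∈ {-3}; Q'(t) = 2(t - 2) vanishes at t ∈ {2}.
Local minima of P (where P''>0): P(-3)=-27. Local minima of Q: Q(2)=-4.
So the global minimum of C is P(-3) + Q(2) + 4 = -27 − 4 + 4 = -27, attained at (-3, 2).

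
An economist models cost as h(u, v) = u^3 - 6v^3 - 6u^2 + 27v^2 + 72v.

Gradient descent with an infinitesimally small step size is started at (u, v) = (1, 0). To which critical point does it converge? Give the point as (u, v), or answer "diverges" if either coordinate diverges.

h is separable, so gradient descent decouples: u follows -∂h/∂u, v follows -∂h/∂v.
∂h/∂u = 3u(u - 4); at u=1 this is -9, so u increases.
∂h/∂v = -18(v - 4)(v + 1); at v=0 this is 72, so v decreases.
u converges to its nearest critical value 4 (a local min of the u-part); v converges to -1. The iterate converges to (4, -1).

(4, -1)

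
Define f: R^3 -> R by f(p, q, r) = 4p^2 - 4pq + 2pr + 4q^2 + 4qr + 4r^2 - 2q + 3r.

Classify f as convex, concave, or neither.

f is quadratic, so its Hessian is the constant matrix H = [[8, -4, 2], [-4, 8, 4], [2, 4, 8]].
Leading principal minors: 8, 48, 160.
All positive ⇒ H ≻ 0 ⇒ convex.

convex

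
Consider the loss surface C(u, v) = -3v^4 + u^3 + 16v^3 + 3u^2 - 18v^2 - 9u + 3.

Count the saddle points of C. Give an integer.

C separates as a function of u plus a function of v, so ∇C=0 decouples.
∂C/∂u = 3(u - 1)(u + 3) = 0 at u ∈ {-3, 1}; ∂C/∂v = -12v(v - 3)(v - 1) = 0 at v ∈ {0, 1, 3}.
The Hessian is diagonal: diag(C_uu, C_vv). Second derivatives: C_uu(-3)=-12, C_uu(1)=12; C_vv(0)=-36, C_vv(1)=24, C_vv(3)=-72.
Saddle points occur where the two diagonal entries have opposite signs: (-3, 1), (1, 0), (1, 3). Count: 3.

3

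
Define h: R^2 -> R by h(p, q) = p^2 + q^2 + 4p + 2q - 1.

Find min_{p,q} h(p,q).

-6

h(p,q) separates as A(p) + B(q) − 1, so its minimum is min A + min B − 1.
A'(p) = 2p + 4 vanishes at p ∈ {-2}; B'(q) = 2q + 2 vanishes at q ∈ {-1}.
Local minima of A (where A''>0): A(-2)=-4. Local minima of B: B(-1)=-1.
So the global minimum of h is A(-2) + B(-1) − 1 = -4 − 1 − 1 = -6, attained at (-2, -1).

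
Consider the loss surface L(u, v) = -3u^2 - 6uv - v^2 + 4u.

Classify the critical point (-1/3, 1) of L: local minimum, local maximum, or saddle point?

The Hessian of L is constant: H = [[-6, -6], [-6, -2]].
det(H) = (-6)·(-2) − (-6)² = -24.
Since det(H) < 0, H is indefinite and the critical point is a saddle point.

saddle point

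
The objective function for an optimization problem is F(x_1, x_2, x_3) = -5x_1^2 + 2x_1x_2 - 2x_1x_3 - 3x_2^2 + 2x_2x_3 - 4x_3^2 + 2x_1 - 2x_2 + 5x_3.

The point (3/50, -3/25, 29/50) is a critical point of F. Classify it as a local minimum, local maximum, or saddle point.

The Hessian is constant: H = [[-10, 2, -2], [2, -6, 2], [-2, 2, -8]].
Leading principal minors: Δ₁ = -10, Δ₂ = 56, Δ₃ = -400.
The minors alternate sign starting negative (−, +, −), so H is negative definite: a local maximum.

local maximum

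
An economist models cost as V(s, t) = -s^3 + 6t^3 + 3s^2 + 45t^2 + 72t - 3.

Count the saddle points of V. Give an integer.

V separates as a function of s plus a function of t, so ∇V=0 decouples.
∂V/∂s = -3s(s - 2) = 0 at s ∈ {0, 2}; ∂V/∂t = 18(t + 1)(t + 4) = 0 at t ∈ {-4, -1}.
The Hessian is diagonal: diag(V_ss, V_tt). Second derivatives: V_ss(0)=6, V_ss(2)=-6; V_tt(-4)=-54, V_tt(-1)=54.
Saddle points occur where the two diagonal entries have opposite signs: (0, -4), (2, -1). Count: 2.

2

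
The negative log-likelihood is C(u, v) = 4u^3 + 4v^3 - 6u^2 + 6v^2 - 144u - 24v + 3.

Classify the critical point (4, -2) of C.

saddle point

The mixed partial ∂²C/∂u∂v is 0, so the Hessian at any point is diag(C_uu, C_vv) = diag(12(2u - 1), 12(2v + 1)).
At (4, -2): H = diag(84, -36).
The eigenvalues have opposite signs, so H is indefinite: a saddle point.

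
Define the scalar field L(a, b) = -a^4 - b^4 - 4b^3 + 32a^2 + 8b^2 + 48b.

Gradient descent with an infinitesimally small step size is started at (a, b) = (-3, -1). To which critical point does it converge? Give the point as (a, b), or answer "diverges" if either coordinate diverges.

(0, -2)

L is separable, so gradient descent decouples: a follows -∂L/∂a, b follows -∂L/∂b.
∂L/∂a = -4a(a - 4)(a + 4); at a=-3 this is -84, so a increases.
∂L/∂b = -4(b - 2)(b + 2)(b + 3); at b=-1 this is 24, so b decreases.
a converges to its nearest critical value 0 (a local min of the a-part); b converges to -2. The iterate converges to (0, -2).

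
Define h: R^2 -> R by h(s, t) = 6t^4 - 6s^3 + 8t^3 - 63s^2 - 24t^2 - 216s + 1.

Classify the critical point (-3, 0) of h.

local maximum

The mixed partial ∂²h/∂s∂t is 0, so the Hessian at any point is diag(h_ss, h_tt) = diag(-18(2s + 7), 24(3t^2 + 2t - 2)).
At (-3, 0): H = diag(-18, -48).
Both eigenvalues are negative, so H is negative definite: a local maximum.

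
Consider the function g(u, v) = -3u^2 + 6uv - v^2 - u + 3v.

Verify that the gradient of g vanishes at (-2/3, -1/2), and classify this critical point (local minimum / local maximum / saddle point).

saddle point

∇g = (-6u + 6v - 1, 6u - 2v + 3); substituting (-2/3, -1/2) gives ∇g = (0, 0), so (-2/3, -1/2) is indeed a critical point.
The Hessian of g is constant: H = [[-6, 6], [6, -2]].
det(H) = (-6)·(-2) − 6² = -24.
Since det(H) < 0, H is indefinite and the critical point is a saddle point.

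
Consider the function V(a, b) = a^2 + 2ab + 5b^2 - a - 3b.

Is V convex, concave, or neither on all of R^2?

V is quadratic, so its Hessian is the constant matrix H = [[2, 2], [2, 10]].
det(H) = 16, tr(H) = 12.
det(H) > 0 and tr(H) > 0, so H is positive definite everywhere: convex.

convex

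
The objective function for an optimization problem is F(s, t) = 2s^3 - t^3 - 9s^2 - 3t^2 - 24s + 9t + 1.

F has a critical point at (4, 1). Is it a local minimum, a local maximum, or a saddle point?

saddle point

The mixed partial ∂²F/∂s∂t is 0, so the Hessian at any point is diag(F_ss, F_tt) = diag(6(2s - 3), -6(t + 1)).
At (4, 1): H = diag(30, -12).
The eigenvalues have opposite signs, so H is indefinite: a saddle point.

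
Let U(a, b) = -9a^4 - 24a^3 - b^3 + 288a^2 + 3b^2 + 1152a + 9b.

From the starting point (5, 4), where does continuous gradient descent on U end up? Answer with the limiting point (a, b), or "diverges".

U is separable, so gradient descent decouples: a follows -∂U/∂a, b follows -∂U/∂b.
∂U/∂a = -36(a - 4)(a + 2)(a + 4); at a=5 this is -2268, so a increases.
∂U/∂b = -3(b - 3)(b + 1); at b=4 this is -15, so b increases.
The a-coordinate has no critical point in that direction and runs off to infinity.

diverges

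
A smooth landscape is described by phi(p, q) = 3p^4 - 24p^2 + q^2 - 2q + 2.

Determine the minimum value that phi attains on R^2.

-47

phi(p,q) separates as A(p) + B(q) + 2, so its minimum is min A + min B + 2.
A'(p) = 12p(p - 2)(p + 2) vanishes at p ∈ {-2, 0, 2}; B'(q) = 2q - 2 vanishes at q ∈ {1}.
Local minima of A (where A''>0): A(-2)=-48, A(2)=-48. Local minima of B: B(1)=-1.
So the global minimum of phi is A(-2) + B(1) + 2 = -48 − 1 + 2 = -47, attained at (-2, 1).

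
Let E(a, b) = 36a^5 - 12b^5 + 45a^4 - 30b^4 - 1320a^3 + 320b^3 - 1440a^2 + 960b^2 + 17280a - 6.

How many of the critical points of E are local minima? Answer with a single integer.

E separates as a function of a plus a function of b, so ∇E=0 decouples.
∂E/∂a = 180(a - 4)(a - 2)(a + 3)(a + 4) = 0 at a ∈ {-4, -3, 2, 4}; ∂E/∂b = -60b(b - 4)(b + 2)(b + 4) = 0 at b ∈ {-4, -2, 0, 4}.
The Hessian is diagonal: diag(E_aa, E_bb). Second derivatives: E_aa(-4)=-8640, E_aa(-3)=6300, E_aa(2)=-10800, E_aa(4)=20160; E_bb(-4)=3840, E_bb(-2)=-1440, E_bb(0)=1920, E_bb(4)=-11520.
Local minima occur where both diagonal entries positive: (-3, -4), (-3, 0), (4, -4), (4, 0). Count: 4.

4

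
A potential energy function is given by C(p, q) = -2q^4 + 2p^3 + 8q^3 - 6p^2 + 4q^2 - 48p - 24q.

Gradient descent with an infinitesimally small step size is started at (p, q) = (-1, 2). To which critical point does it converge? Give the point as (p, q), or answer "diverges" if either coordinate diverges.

C is separable, so gradient descent decouples: p follows -∂C/∂p, q follows -∂C/∂q.
∂C/∂p = 6(p - 4)(p + 2); at p=-1 this is -30, so p increases.
∂C/∂q = -8(q - 3)(q - 1)(q + 1); at q=2 this is 24, so q decreases.
p converges to its nearest critical value 4 (a local min of the p-part); q converges to 1. The iterate converges to (4, 1).

(4, 1)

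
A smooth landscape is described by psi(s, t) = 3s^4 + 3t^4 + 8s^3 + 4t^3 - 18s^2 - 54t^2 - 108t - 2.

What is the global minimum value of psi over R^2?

-596

psi(s,t) separates as P(s) + Q(t) − 2, so its minimum is min P + min Q − 2.
P'(s) = 12s(s - 1)(s + 3) vanishes at s ∈ {-3, 0, 1}; Q'(t) = 12(t - 3)(t + 1)(t + 3) vanishes at t ∈ {-3, -1, 3}.
Local minima of P (where P''>0): P(-3)=-135, P(1)=-7. Local minima of Q: Q(-3)=-27, Q(3)=-459.
So the global minimum of psi is P(-3) + Q(3) − 2 = -135 − 459 − 2 = -596, attained at (-3, 3).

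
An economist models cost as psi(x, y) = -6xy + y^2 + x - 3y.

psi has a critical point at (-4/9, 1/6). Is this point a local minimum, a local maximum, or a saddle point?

The Hessian of psi is constant: H = [[0, -6], [-6, 2]].
det(H) = 0·2 − (-6)² = -36.
Since det(H) < 0, H is indefinite and the critical point is a saddle point.

saddle point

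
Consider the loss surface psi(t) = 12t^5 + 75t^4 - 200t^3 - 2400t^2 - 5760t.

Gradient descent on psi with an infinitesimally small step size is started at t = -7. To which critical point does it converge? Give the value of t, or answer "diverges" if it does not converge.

psi'(t) = 60(t - 4)(t + 2)(t + 3)(t + 4), so psi'(-7) = 39600.
Gradient descent moves in the -psi' direction, i.e. t is decreasing.
There is no critical point below t=-7, and psi' keeps the same sign, so the iterate runs off to −∞.

diverges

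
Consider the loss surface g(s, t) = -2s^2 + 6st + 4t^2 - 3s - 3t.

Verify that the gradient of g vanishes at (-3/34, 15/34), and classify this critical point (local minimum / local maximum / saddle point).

saddle point

∇g = (-4s + 6t - 3, 6s + 8t - 3); substituting (-3/34, 15/34) gives ∇g = (0, 0), so (-3/34, 15/34) is indeed a critical point.
The Hessian of g is constant: H = [[-4, 6], [6, 8]].
det(H) = (-4)·8 − 6² = -68.
Since det(H) < 0, H is indefinite and the critical point is a saddle point.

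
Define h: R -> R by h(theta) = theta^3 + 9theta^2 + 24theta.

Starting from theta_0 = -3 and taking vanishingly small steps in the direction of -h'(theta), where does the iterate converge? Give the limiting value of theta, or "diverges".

h'(theta) = 3(theta + 2)(theta + 4), so h'(-3) = -3.
Gradient descent moves in the -h' direction, i.e. theta is increasing.
The nearest critical point in that direction is theta = -2, where h'' = 6 > 0 (a local minimum). The iterate converges there.

-2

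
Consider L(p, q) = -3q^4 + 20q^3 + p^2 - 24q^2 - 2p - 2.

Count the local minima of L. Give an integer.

L separates as a function of p plus a function of q, so ∇L=0 decouples.
∂L/∂p = 2(p - 1) = 0 at p ∈ {1}; ∂L/∂q = -12q(q - 4)(q - 1) = 0 at q ∈ {0, 1, 4}.
The Hessian is diagonal: diag(L_pp, L_qq). Second derivatives: L_pp(1)=2; L_qq(0)=-48, L_qq(1)=36, L_qq(4)=-144.
Local minima occur where both diagonal entries positive: (1, 1). Count: 1.

1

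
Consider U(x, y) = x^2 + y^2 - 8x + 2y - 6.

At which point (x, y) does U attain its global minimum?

U(x,y) separates as P(x) + Q(y) − 6, so its minimum is min P + min Q − 6.
P'(x) = 2x - 8 vanishes at x ∈ {4}; Q'(y) = 2y + 2 vanishes at y ∈ {-1}.
Local minima of P (where P''>0): P(4)=-16. Local minima of Q: Q(-1)=-1.
So the global minimum of U is P(4) + Q(-1) − 6 = -16 − 1 − 6 = -23, attained at (4, -1).

(4, -1)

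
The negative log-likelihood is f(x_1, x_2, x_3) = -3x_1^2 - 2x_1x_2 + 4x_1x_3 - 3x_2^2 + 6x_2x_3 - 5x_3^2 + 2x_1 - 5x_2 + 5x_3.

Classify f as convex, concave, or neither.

concave

f is quadratic, so its Hessian is the constant matrix H = [[-6, -2, 4], [-2, -6, 6], [4, 6, -10]].
Leading principal minors: -6, 32, -104.
Signs alternate −, +, − ⇒ H ≺ 0 ⇒ concave.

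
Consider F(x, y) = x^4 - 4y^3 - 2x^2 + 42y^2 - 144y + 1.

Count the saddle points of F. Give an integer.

3

F separates as a function of x plus a function of y, so ∇F=0 decouples.
∂F/∂x = 4x(x - 1)(x + 1) = 0 at x ∈ {-1, 0, 1}; ∂F/∂y = -12(y - 4)(y - 3) = 0 at y ∈ {3, 4}.
The Hessian is diagonal: diag(F_xx, F_yy). Second derivatives: F_xx(-1)=8, F_xx(0)=-4, F_xx(1)=8; F_yy(3)=12, F_yy(4)=-12.
Saddle points occur where the two diagonal entries have opposite signs: (-1, 4), (0, 3), (1, 4). Count: 3.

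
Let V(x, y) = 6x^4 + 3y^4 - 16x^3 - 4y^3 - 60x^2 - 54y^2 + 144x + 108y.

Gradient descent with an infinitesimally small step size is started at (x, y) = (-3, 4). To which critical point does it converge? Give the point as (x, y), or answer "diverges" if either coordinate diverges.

(-2, 3)

V is separable, so gradient descent decouples: x follows -∂V/∂x, y follows -∂V/∂y.
∂V/∂x = 24(x - 3)(x - 1)(x + 2); at x=-3 this is -576, so x increases.
∂V/∂y = 12(y - 3)(y - 1)(y + 3); at y=4 this is 252, so y decreases.
x converges to its nearest critical value -2 (a local min of the x-part); y converges to 3. The iterate converges to (-2, 3).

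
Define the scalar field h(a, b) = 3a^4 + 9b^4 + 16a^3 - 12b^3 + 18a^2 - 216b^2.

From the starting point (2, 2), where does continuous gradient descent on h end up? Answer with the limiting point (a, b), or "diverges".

(0, 4)

h is separable, so gradient descent decouples: a follows -∂h/∂a, b follows -∂h/∂b.
∂h/∂a = 12a(a + 1)(a + 3); at a=2 this is 360, so a decreases.
∂h/∂b = 36b(b - 4)(b + 3); at b=2 this is -720, so b increases.
a converges to its nearest critical value 0 (a local min of the a-part); b converges to 4. The iterate converges to (0, 4).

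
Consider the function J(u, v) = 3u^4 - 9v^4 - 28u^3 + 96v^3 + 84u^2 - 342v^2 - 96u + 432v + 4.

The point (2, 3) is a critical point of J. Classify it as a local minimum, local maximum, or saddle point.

saddle point

The mixed partial ∂²J/∂u∂v is 0, so the Hessian at any point is diag(J_uu, J_vv) = diag(12(3u^2 - 14u + 14), 36(-3v^2 + 16v - 19)).
At (2, 3): H = diag(-24, 72).
The eigenvalues have opposite signs, so H is indefinite: a saddle point.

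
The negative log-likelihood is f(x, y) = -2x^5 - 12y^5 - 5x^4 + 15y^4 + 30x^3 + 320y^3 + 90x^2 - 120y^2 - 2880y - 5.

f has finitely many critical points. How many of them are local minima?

f separates as a function of x plus a function of y, so ∇f=0 decouples.
∂f/∂x = -10x(x - 3)(x + 2)(x + 3) = 0 at x ∈ {-3, -2, 0, 3}; ∂f/∂y = -60(y - 4)(y - 2)(y + 2)(y + 3) = 0 at y ∈ {-3, -2, 2, 4}.
The Hessian is diagonal: diag(f_xx, f_yy). Second derivatives: f_xx(-3)=180, f_xx(-2)=-100, f_xx(0)=180, f_xx(3)=-900; f_yy(-3)=2100, f_yy(-2)=-1440, f_yy(2)=2400, f_yy(4)=-5040.
Local minima occur where both diagonal entries positive: (-3, -3), (-3, 2), (0, -3), (0, 2). Count: 4.

4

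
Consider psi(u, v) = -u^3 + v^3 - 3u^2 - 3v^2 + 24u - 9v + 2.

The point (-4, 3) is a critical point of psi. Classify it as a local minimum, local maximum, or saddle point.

The mixed partial ∂²psi/∂u∂v is 0, so the Hessian at any point is diag(psi_uu, psi_vv) = diag(-6(u + 1), 6(v - 1)).
At (-4, 3): H = diag(18, 12).
Both eigenvalues are positive, so H is positive definite: a local minimum.

local minimum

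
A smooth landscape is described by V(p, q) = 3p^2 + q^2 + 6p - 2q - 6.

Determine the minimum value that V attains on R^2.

-10

V(p,q) separates as A(p) + B(q) − 6, so its minimum is min A + min B − 6.
A'(p) = 6p + 6 vanishes at p ∈ {-1}; B'(q) = 2q - 2 vanishes at q ∈ {1}.
Local minima of A (where A''>0): A(-1)=-3. Local minima of B: B(1)=-1.
So the global minimum of V is A(-1) + B(1) − 6 = -3 − 1 − 6 = -10, attained at (-1, 1).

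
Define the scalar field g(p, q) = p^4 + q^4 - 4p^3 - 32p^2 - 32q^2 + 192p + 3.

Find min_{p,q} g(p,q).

g(p,q) separates as A(p) + B(q) + 3, so its minimum is min A + min B + 3.
A'(p) = 4(p - 4)(p - 3)(p + 4) vanishes at p ∈ {-4, 3, 4}; B'(q) = 4q(q - 4)(q + 4) vanishes at q ∈ {-4, 0, 4}.
Local minima of A (where A''>0): A(-4)=-768, A(4)=256. Local minima of B: B(-4)=-256, B(4)=-256.
So the global minimum of g is A(-4) + B(-4) + 3 = -768 − 256 + 3 = -1021, attained at (-4, -4).

-1021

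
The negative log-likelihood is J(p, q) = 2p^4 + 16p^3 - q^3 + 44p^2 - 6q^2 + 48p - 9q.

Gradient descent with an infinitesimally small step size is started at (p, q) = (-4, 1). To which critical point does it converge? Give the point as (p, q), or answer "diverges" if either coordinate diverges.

J is separable, so gradient descent decouples: p follows -∂J/∂p, q follows -∂J/∂q.
∂J/∂p = 8(p + 1)(p + 2)(p + 3); at p=-4 this is -48, so p increases.
∂J/∂q = -3(q + 1)(q + 3); at q=1 this is -24, so q increases.
The q-coordinate has no critical point in that direction and runs off to infinity.

diverges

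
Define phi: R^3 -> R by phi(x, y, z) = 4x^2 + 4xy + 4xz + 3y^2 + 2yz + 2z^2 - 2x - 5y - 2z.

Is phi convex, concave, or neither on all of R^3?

convex

phi is quadratic, so its Hessian is the constant matrix H = [[8, 4, 4], [4, 6, 2], [4, 2, 4]].
Leading principal minors: 8, 32, 64.
All positive ⇒ H ≻ 0 ⇒ convex.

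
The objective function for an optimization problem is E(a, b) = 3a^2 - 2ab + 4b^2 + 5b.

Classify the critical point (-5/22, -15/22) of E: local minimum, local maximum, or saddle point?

The Hessian of E is constant: H = [[6, -2], [-2, 8]].
det(H) = 6·8 − (-2)² = 44.
det(H) > 0 and tr(H) = 14 > 0, so H is positive definite and the point is a local minimum.

local minimum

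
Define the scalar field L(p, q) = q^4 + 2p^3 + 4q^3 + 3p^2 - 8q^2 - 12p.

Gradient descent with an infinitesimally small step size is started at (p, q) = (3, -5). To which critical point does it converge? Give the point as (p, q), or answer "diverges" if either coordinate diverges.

(1, -4)

L is separable, so gradient descent decouples: p follows -∂L/∂p, q follows -∂L/∂q.
∂L/∂p = 6(p - 1)(p + 2); at p=3 this is 60, so p decreases.
∂L/∂q = 4q(q - 1)(q + 4); at q=-5 this is -120, so q increases.
p converges to its nearest critical value 1 (a local min of the p-part); q converges to -4. The iterate converges to (1, -4).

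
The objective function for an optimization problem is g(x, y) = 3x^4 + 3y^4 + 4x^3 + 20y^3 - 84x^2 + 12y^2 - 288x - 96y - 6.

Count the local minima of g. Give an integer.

4

g separates as a function of x plus a function of y, so ∇g=0 decouples.
∂g/∂x = 12(x - 4)(x + 2)(x + 3) = 0 at x ∈ {-3, -2, 4}; ∂g/∂y = 12(y - 1)(y + 2)(y + 4) = 0 at y ∈ {-4, -2, 1}.
The Hessian is diagonal: diag(g_xx, g_yy). Second derivatives: g_xx(-3)=84, g_xx(-2)=-72, g_xx(4)=504; g_yy(-4)=120, g_yy(-2)=-72, g_yy(1)=180.
Local minima occur where both diagonal entries positive: (-3, -4), (-3, 1), (4, -4), (4, 1). Count: 4.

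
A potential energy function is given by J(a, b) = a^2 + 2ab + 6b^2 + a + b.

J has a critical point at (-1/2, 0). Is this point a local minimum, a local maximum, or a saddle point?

The Hessian of J is constant: H = [[2, 2], [2, 12]].
det(H) = 2·12 − 2² = 20.
det(H) > 0 and tr(H) = 14 > 0, so H is positive definite and the point is a local minimum.

local minimum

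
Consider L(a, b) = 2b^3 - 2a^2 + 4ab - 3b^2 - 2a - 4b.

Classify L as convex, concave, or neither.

neither

The term 2b^3 is cubic, so the Hessian is not constant.
∂²L/∂b² = 12b - 6, which takes both signs as b varies (negative for sufficiently negative b). A diagonal entry of the Hessian changing sign means the Hessian is neither positive- nor negative-semidefinite on all of R^2.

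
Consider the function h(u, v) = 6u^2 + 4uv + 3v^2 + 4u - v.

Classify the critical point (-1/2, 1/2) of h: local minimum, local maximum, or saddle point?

The Hessian of h is constant: H = [[12, 4], [4, 6]].
det(H) = 12·6 − 4² = 56.
det(H) > 0 and tr(H) = 18 > 0, so H is positive definite and the point is a local minimum.

local minimum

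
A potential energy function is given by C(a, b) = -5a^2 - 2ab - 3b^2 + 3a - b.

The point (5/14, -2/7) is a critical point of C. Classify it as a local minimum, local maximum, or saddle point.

The Hessian of C is constant: H = [[-10, -2], [-2, -6]].
det(H) = (-10)·(-6) − (-2)² = 56.
det(H) > 0 and tr(H) = -16 < 0, so H is negative definite and the point is a local maximum.

local maximum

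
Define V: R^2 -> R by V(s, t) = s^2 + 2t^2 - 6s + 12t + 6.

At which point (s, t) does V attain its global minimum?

V(s,t) separates as P(s) + Q(t) + 6, so its minimum is min P + min Q + 6.
P'(s) = 2s - 6 vanishes at s ∈ {3}; Q'(t) = 4(t + 3) vanishes at t ∈ {-3}.
Local minima of P (where P''>0): P(3)=-9. Local minima of Q: Q(-3)=-18.
So the global minimum of V is P(3) + Q(-3) + 6 = -9 − 18 + 6 = -21, attained at (3, -3).

(3, -3)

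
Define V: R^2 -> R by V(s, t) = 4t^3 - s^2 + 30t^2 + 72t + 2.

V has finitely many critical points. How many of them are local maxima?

1

V separates as a function of s plus a function of t, so ∇V=0 decouples.
∂V/∂s = -2s = 0 at s ∈ {0}; ∂V/∂t = 12(t + 2)(t + 3) = 0 at t ∈ {-3, -2}.
The Hessian is diagonal: diag(V_ss, V_tt). Second derivatives: V_ss(0)=-2; V_tt(-3)=-12, V_tt(-2)=12.
Local maxima occur where both diagonal entries negative: (0, -3). Count: 1.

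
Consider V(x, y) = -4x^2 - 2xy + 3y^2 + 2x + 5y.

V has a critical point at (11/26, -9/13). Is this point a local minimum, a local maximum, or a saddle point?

saddle point

The Hessian of V is constant: H = [[-8, -2], [-2, 6]].
det(H) = (-8)·6 − (-2)² = -52.
Since det(H) < 0, H is indefinite and the critical point is a saddle point.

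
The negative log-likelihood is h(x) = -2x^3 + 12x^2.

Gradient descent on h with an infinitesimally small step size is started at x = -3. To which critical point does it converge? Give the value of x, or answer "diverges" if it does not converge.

h'(x) = -6x(x - 4), so h'(-3) = -126.
Gradient descent moves in the -h' direction, i.e. x is increasing.
The nearest critical point in that direction is x = 0, where h'' = 24 > 0 (a local minimum). The iterate converges there.

0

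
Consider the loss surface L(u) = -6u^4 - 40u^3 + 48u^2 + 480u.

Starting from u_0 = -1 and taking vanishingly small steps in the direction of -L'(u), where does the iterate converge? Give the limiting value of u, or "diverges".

-2

L'(u) = -24(u - 2)(u + 2)(u + 5), so L'(-1) = 288.
Gradient descent moves in the -L' direction, i.e. u is decreasing.
The nearest critical point in that direction is u = -2, where L'' = 288 > 0 (a local minimum). The iterate converges there.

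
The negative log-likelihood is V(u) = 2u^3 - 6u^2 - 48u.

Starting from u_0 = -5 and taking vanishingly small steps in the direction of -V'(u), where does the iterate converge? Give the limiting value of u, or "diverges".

V'(u) = 6(u - 4)(u + 2), so V'(-5) = 162.
Gradient descent moves in the -V' direction, i.e. u is decreasing.
There is no critical point below u=-5, and V' keeps the same sign, so the iterate runs off to −∞.

diverges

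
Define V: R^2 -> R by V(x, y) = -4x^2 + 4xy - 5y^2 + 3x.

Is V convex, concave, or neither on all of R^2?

V is quadratic, so its Hessian is the constant matrix H = [[-8, 4], [4, -10]].
det(H) = 64, tr(H) = -18.
det(H) > 0 and tr(H) < 0, so H is negative definite everywhere: concave.

concave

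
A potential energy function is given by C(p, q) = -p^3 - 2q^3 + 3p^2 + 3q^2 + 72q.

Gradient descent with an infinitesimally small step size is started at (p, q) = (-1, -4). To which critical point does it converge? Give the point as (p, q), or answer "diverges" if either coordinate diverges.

C is separable, so gradient descent decouples: p follows -∂C/∂p, q follows -∂C/∂q.
∂C/∂p = -3p(p - 2); at p=-1 this is -9, so p increases.
∂C/∂q = -6(q - 4)(q + 3); at q=-4 this is -48, so q increases.
p converges to its nearest critical value 0 (a local min of the p-part); q converges to -3. The iterate converges to (0, -3).

(0, -3)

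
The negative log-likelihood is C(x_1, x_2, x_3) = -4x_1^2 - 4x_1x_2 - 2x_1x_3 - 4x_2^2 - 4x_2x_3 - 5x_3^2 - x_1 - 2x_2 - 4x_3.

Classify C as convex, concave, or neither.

C is quadratic, so its Hessian is the constant matrix H = [[-8, -4, -2], [-4, -8, -4], [-2, -4, -10]].
Leading principal minors: -8, 48, -384.
Signs alternate −, +, − ⇒ H ≺ 0 ⇒ concave.

concave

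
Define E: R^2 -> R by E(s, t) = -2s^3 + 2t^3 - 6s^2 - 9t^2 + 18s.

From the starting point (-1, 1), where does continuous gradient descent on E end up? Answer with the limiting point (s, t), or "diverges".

E is separable, so gradient descent decouples: s follows -∂E/∂s, t follows -∂E/∂t.
∂E/∂s = -6(s - 1)(s + 3); at s=-1 this is 24, so s decreases.
∂E/∂t = 6t(t - 3); at t=1 this is -12, so t increases.
s converges to its nearest critical value -3 (a local min of the s-part); t converges to 3. The iterate converges to (-3, 3).

(-3, 3)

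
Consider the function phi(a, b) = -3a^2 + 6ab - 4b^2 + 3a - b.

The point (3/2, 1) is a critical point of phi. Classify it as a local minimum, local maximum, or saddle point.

The Hessian of phi is constant: H = [[-6, 6], [6, -8]].
det(H) = (-6)·(-8) − 6² = 12.
det(H) > 0 and tr(H) = -14 < 0, so H is negative definite and the point is a local maximum.

local maximum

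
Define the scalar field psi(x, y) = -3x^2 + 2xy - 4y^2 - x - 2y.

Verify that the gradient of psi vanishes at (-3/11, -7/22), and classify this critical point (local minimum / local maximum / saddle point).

∇psi = (-6x + 2y - 1, 2x - 8y - 2); substituting (-3/11, -7/22) gives ∇psi = (0, 0), so (-3/11, -7/22) is indeed a critical point.
The Hessian of psi is constant: H = [[-6, 2], [2, -8]].
det(H) = (-6)·(-8) − 2² = 44.
det(H) > 0 and tr(H) = -14 < 0, so H is negative definite and the point is a local maximum.

local maximum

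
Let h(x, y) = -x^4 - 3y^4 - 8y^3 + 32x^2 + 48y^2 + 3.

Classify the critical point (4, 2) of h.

local maximum

The mixed partial ∂²h/∂x∂y is 0, so the Hessian at any point is diag(h_xx, h_yy) = diag(4(-3x^2 + 16), 12(-3y^2 - 4y + 8)).
At (4, 2): H = diag(-128, -144).
Both eigenvalues are negative, so H is negative definite: a local maximum.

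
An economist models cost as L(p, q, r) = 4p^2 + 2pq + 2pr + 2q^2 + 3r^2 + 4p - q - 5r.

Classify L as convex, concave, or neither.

L is quadratic, so its Hessian is the constant matrix H = [[8, 2, 2], [2, 4, 0], [2, 0, 6]].
Leading principal minors: 8, 28, 152.
All positive ⇒ H ≻ 0 ⇒ convex.

convex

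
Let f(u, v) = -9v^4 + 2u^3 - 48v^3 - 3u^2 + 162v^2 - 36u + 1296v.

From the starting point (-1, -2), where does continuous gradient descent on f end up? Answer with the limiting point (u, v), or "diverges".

(3, -3)

f is separable, so gradient descent decouples: u follows -∂f/∂u, v follows -∂f/∂v.
∂f/∂u = 6(u - 3)(u + 2); at u=-1 this is -24, so u increases.
∂f/∂v = -36(v - 3)(v + 3)(v + 4); at v=-2 this is 360, so v decreases.
u converges to its nearest critical value 3 (a local min of the u-part); v converges to -3. The iterate converges to (3, -3).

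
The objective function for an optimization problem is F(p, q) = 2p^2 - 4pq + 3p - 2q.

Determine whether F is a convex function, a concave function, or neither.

F is quadratic, so its Hessian is the constant matrix H = [[4, -4], [-4, 0]].
det(H) = -16, tr(H) = 4.
det(H) < 0, so H is indefinite: neither convex nor concave.

neither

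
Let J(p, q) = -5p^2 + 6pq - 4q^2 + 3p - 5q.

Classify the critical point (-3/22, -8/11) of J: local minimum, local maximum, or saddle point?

local maximum

The Hessian of J is constant: H = [[-10, 6], [6, -8]].
det(H) = (-10)·(-8) − 6² = 44.
det(H) > 0 and tr(H) = -18 < 0, so H is negative definite and the point is a local maximum.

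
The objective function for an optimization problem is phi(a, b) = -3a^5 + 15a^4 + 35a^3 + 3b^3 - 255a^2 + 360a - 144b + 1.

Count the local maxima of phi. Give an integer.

2

phi separates as a function of a plus a function of b, so ∇phi=0 decouples.
∂phi/∂a = -15(a - 4)(a - 2)(a - 1)(a + 3) = 0 at a ∈ {-3, 1, 2, 4}; ∂phi/∂b = 9(b - 4)(b + 4) = 0 at b ∈ {-4, 4}.
The Hessian is diagonal: diag(phi_aa, phi_bb). Second derivatives: phi_aa(-3)=2100, phi_aa(1)=-180, phi_aa(2)=150, phi_aa(4)=-630; phi_bb(-4)=-72, phi_bb(4)=72.
Local maxima occur where both diagonal entries negative: (1, -4), (4, -4). Count: 2.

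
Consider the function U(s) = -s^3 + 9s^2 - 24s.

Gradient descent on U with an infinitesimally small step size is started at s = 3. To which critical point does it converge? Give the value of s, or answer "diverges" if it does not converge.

U'(s) = -3(s - 4)(s - 2), so U'(3) = 3.
Gradient descent moves in the -U' direction, i.e. s is decreasing.
The nearest critical point in that direction is s = 2, where U'' = 6 > 0 (a local minimum). The iterate converges there.

2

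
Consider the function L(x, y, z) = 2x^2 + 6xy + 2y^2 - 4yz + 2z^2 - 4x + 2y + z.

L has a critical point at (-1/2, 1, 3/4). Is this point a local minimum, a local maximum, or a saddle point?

saddle point

The Hessian is constant: H = [[4, 6, 0], [6, 4, -4], [0, -4, 4]].
Leading principal minors: Δ₁ = 4, Δ₂ = -20, Δ₃ = -144.
The minors fit neither the all-positive nor the alternating-sign pattern, so H is indefinite: a saddle point.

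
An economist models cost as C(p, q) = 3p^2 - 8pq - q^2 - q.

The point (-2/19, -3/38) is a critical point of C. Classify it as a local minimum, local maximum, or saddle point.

The Hessian of C is constant: H = [[6, -8], [-8, -2]].
det(H) = 6·(-2) − (-8)² = -76.
Since det(H) < 0, H is indefinite and the critical point is a saddle point.

saddle point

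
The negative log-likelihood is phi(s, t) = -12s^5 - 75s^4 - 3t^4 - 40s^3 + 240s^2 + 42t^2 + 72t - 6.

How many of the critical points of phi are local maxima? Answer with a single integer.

phi separates as a function of s plus a function of t, so ∇phi=0 decouples.
∂phi/∂s = -60s(s - 1)(s + 2)(s + 4) = 0 at s ∈ {-4, -2, 0, 1}; ∂phi/∂t = -12(t - 3)(t + 1)(t + 2) = 0 at t ∈ {-2, -1, 3}.
The Hessian is diagonal: diag(phi_ss, phi_tt). Second derivatives: phi_ss(-4)=2400, phi_ss(-2)=-720, phi_ss(0)=480, phi_ss(1)=-900; phi_tt(-2)=-60, phi_tt(-1)=48, phi_tt(3)=-240.
Local maxima occur where both diagonal entries negative: (-2, -2), (-2, 3), (1, -2), (1, 3). Count: 4.

4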